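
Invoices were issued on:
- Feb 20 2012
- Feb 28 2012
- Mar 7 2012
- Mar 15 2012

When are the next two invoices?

Mar 23 2012, Mar 31 2012

Gaps between consecutive events: 8, 8, 8 days — a constant 8-day interval.
Mar 15 2012 + 8 days = Mar 23 2012.
Mar 23 2012 + 8 days = Mar 31 2012.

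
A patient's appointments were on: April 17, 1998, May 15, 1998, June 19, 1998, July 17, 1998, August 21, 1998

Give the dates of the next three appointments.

September 18, 1998; October 16, 1998; November 20, 1998

All dates are Fridays, 28, 35, 28, 35 days apart.
Specifically, the 3rd Friday of each month.
September 1998 — 3rd Friday is September 18, 1998.
October 1998 — 3rd Friday is October 16, 1998.
3rd Friday of November 1998: November 20, 1998.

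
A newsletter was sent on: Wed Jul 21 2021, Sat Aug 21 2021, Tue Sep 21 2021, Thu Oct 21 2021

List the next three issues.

The day-of-month is always 21 (31, 31, 30 days between events).
So this recurs on the 21st of each month.
November 2021: Sun Nov 21 2021.
Next: December 2021 → Tue Dec 21 2021.
January 2022: Fri Jan 21 2022.

Sun Nov 21 2021, Tue Dec 21 2021, Fri Jan 21 2022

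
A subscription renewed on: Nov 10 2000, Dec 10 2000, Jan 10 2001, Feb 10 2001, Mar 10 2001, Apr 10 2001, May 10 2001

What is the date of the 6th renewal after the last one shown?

Nov 10 2001

Gaps: 30, 31, 31, 28, 31, 30 days — not constant. Every event is on the 10th of the month.
Pattern: the 10th of each month.
Next: June 2001 → Jun 10 2001.
July 2001: Jul 10 2001.
Next: August 2001 → Aug 10 2001.
Next: September 2001 → Sep 10 2001.
October 2001: Oct 10 2001.
Next: November 2001 → Nov 10 2001.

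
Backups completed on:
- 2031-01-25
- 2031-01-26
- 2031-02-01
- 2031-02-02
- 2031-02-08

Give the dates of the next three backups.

2031-02-09, 2031-02-15, 2031-02-16

Gaps: 1, 6, 1, 6 days — not constant, but cyclic with period 2.
The events fall on every Saturday and Sunday.
Next Sunday: 2031-02-09.
The following Saturday is 2031-02-15.
The following Sunday is 2031-02-16.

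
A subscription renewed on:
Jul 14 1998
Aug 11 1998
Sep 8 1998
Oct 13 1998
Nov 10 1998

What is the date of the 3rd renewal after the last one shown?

All dates are Tuesdays, 28, 28, 35, 28 days apart.
Specifically, the 2nd Tuesday of each month.
2nd Tuesday of December 1998: Dec 8 1998.
2nd Tuesday of January 1999: Jan 12 1999.
February 1999 — 2nd Tuesday is Feb 9 1999.

Feb 9 1999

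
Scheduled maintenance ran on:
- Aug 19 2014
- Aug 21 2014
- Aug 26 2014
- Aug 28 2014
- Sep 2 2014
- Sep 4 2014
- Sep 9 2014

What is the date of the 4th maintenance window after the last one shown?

Sep 23 2014

Gaps: 2, 5, 2, 5, 2, 5 days — not constant, but cyclic with period 2.
The events fall on every Tuesday and Thursday.
Next Thursday: Sep 11 2014.
The following Tuesday is Sep 16 2014.
Next Thursday: Sep 18 2014.
Next Tuesday: Sep 23 2014.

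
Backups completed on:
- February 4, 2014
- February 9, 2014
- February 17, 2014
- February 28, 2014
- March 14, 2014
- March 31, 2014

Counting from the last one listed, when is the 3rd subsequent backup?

June 8, 2014

Gaps: 5, 8, 11, 14, 17 days — each gap is 3 larger than the previous one.
Next gap: 20 days. March 31, 2014 + 20 days = April 20, 2014.
Next gap: 23 days. April 20, 2014 + 23 days = May 13, 2014.
Next gap: 26 days. May 13, 2014 + 26 days = June 8, 2014.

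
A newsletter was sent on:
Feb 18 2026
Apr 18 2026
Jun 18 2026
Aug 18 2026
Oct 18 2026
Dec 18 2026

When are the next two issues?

The day-of-month is always 18 (59, 61, 61, 61, 61 days between events).
So this recurs on the 18th of every 2 months.
Next: February 2027 → Feb 18 2027.
Next: April 2027 → Apr 18 2027.

Feb 18 2027, Apr 18 2027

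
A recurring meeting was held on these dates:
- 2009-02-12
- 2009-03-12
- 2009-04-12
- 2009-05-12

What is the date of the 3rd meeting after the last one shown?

Gaps: 28, 31, 30 days — not constant. Every event is on the 12th of the month.
Pattern: the 12th of each month.
June 2009: 2009-06-12.
July 2009: 2009-07-12.
Next: August 2009 → 2009-08-12.

2009-08-12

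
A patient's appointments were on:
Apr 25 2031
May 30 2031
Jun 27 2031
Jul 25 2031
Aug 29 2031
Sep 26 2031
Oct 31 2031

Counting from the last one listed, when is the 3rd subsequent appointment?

These are Fridays with 35, 28, 28, 35, 28, 35-day gaps.
Each is the final Friday of its month — May 30 2031 is past the 28th, so '4th Friday' doesn't fit.
November 2031 ends with Friday Nov 28 2031.
December 2031 ends with Friday Dec 26 2031.
Last Friday of January 2032: Jan 30 2032.

Jan 30 2032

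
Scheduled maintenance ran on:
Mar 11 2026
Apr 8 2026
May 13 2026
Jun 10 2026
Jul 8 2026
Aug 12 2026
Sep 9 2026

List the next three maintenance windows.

All dates are Wednesdays, 28, 35, 28, 28, 35, 28 days apart.
Specifically, the 2nd Wednesday of each month.
October 2026 — 2nd Wednesday is Oct 14 2026.
November 2026 — 2nd Wednesday is Nov 11 2026.
2nd Wednesday of December 2026: Dec 9 2026.

Oct 14 2026, Nov 11 2026, Dec 9 2026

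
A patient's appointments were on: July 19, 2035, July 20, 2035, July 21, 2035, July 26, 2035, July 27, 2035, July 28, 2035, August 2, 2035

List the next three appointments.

August 3, 2035; August 4, 2035; August 9, 2035

Gaps: 1, 1, 5, 1, 1, 5 days — not constant, but cyclic with period 3.
The events fall on every Thursday, Friday and Saturday.
Next Friday: August 3, 2035.
The following Saturday is August 4, 2035.
The following Thursday is August 9, 2035.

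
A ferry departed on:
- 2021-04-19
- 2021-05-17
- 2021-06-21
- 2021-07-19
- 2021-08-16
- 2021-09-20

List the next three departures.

2021-10-18, 2021-11-15, 2021-12-20

Gaps: 28, 35, 28, 28, 35 days — a mix of 28 and 35. Every date is a Monday.
Each is the 3rd Monday of its month.
October 2021 — 3rd Monday is 2021-10-18.
November 2021 — 3rd Monday is 2021-11-15.
3rd Monday of December 2021: 2021-12-20.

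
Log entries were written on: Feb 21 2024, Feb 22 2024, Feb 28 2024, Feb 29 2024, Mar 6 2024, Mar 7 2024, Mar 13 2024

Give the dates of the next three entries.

Mar 14 2024, Mar 20 2024, Mar 21 2024

The gap pattern 1, 6, 1, 6, 1, 6 repeats every 2 events.
These are the Wednesdays and Thursdays of each week.
Next Thursday: Mar 14 2024.
The following Wednesday is Mar 20 2024.
Next Thursday: Mar 21 2024.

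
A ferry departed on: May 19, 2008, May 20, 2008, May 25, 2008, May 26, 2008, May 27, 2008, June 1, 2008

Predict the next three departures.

Every event lands on a Monday or Tuesday or Sunday (gaps cycle 1, 5, 1, 1, 5).
So the schedule is: every Monday, Tuesday and Sunday.
The following Monday is June 2, 2008.
The following Tuesday is June 3, 2008.
Next Sunday: June 8, 2008.

June 2, 2008; June 3, 2008; June 8, 2008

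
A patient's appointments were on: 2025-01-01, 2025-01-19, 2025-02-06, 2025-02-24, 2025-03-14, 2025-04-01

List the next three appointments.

2025-04-19, 2025-05-07, 2025-05-25

Every event comes 18 days after the last (18, 18, 18, 18, 18).
2025-04-01 + 18 days = 2025-04-19.
2025-04-19 + 18 days = 2025-05-07.
2025-05-07 + 18 days = 2025-05-25.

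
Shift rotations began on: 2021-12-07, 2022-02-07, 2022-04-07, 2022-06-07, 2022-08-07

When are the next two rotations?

2022-10-07, 2022-12-07

Gaps: 62, 59, 61, 61 days — not constant. Every event is on the 7th of the month.
Pattern: the 7th of every 2 months.
Next: October 2022 → 2022-10-07.
December 2022: 2022-12-07.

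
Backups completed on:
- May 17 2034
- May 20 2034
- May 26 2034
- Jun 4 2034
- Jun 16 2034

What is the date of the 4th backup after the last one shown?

Sep 2 2034

The spacing grows by 3 each time: 3, 6, 9, 12 days.
Next gap: 15 days. Jun 16 2034 + 15 days = Jul 1 2034.
Next gap: 18 days. Jul 1 2034 + 18 days = Jul 19 2034.
Next gap: 21 days. Jul 19 2034 + 21 days = Aug 9 2034.
Next gap: 24 days. Aug 9 2034 + 24 days = Sep 2 2034.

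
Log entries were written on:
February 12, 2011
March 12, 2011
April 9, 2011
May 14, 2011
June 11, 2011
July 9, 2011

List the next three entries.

August 13, 2011; September 10, 2011; October 8, 2011

These are Saturdays at 28- or 35-day spacing (28, 28, 35, 28, 28).
The pattern: 2nd Saturday of the month.
2nd Saturday of August 2011: August 13, 2011.
September 2011 — 2nd Saturday is September 10, 2011.
October 2011 — 2nd Saturday is October 8, 2011.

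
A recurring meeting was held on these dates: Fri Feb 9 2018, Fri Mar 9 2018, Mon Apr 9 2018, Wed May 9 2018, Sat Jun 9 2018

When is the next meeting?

Each date is the 9th; the gaps (28, 31, 30, 31) track the month lengths.
The rule is the 9th of each month.
Next: July 2018 → Mon Jul 9 2018.

Mon Jul 9 2018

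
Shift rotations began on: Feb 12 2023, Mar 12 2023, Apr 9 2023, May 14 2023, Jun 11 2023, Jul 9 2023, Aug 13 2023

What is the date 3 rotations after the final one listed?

Gaps: 28, 28, 35, 28, 28, 35 days — a mix of 28 and 35. Every date is a Sunday.
Each is the 2nd Sunday of its month.
September 2023 — 2nd Sunday is Sep 10 2023.
October 2023 — 2nd Sunday is Oct 8 2023.
2nd Sunday of November 2023: Nov 12 2023.

Nov 12 2023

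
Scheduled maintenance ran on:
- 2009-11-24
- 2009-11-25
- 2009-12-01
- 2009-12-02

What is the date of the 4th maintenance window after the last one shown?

Every event lands on a Tuesday or Wednesday (gaps cycle 1, 6, 1).
So the schedule is: every Tuesday and Wednesday.
The following Tuesday is 2009-12-08.
The following Wednesday is 2009-12-09.
Next Tuesday: 2009-12-15.
Next Wednesday: 2009-12-16.

2009-12-16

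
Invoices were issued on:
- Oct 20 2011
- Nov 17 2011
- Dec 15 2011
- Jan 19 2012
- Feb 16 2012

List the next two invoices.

Gaps: 28, 28, 35, 28 days — a mix of 28 and 35. Every date is a Thursday.
Each is the 3rd Thursday of its month.
March 2012 — 3rd Thursday is Mar 15 2012.
3rd Thursday of April 2012: Apr 19 2012.

Mar 15 2012, Apr 19 2012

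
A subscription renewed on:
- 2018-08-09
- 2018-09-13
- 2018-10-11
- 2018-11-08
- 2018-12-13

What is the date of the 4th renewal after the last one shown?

All dates are Thursdays, 35, 28, 28, 35 days apart.
Specifically, the 2nd Thursday of each month.
2nd Thursday of January 2019: 2019-01-10.
February 2019 — 2nd Thursday is 2019-02-14.
2nd Thursday of March 2019: 2019-03-14.
April 2019 — 2nd Thursday is 2019-04-11.

2019-04-11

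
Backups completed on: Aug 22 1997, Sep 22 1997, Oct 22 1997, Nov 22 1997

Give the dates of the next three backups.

Each date is the 22nd; the gaps (31, 30, 31) track the month lengths.
The rule is the 22nd of each month.
December 1997: Dec 22 1997.
Next: January 1998 → Jan 22 1998.
Next: February 1998 → Feb 22 1998.

Dec 22 1997, Jan 22 1998, Feb 22 1998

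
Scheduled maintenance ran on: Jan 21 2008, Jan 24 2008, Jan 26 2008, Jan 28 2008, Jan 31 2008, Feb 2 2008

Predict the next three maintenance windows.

Every event lands on a Monday or Thursday or Saturday (gaps cycle 3, 2, 2, 3, 2).
So the schedule is: every Monday, Thursday and Saturday.
The following Monday is Feb 4 2008.
Next Thursday: Feb 7 2008.
The following Saturday is Feb 9 2008.

Feb 4 2008, Feb 7 2008, Feb 9 2008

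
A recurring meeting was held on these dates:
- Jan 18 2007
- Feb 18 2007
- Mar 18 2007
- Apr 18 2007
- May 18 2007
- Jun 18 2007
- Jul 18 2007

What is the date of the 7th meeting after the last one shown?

Gaps: 31, 28, 31, 30, 31, 30 days — not constant. Every event is on the 18th of the month.
Pattern: the 18th of each month.
Next: August 2007 → Aug 18 2007.
Next: September 2007 → Sep 18 2007.
October 2007: Oct 18 2007.
Next: November 2007 → Nov 18 2007.
Next: December 2007 → Dec 18 2007.
January 2008: Jan 18 2008.
February 2008: Feb 18 2008.

Feb 18 2008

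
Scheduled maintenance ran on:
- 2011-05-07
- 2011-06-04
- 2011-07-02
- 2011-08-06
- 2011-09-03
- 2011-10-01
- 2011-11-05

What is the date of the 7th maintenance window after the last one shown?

All dates are Saturdays, 28, 28, 35, 28, 28, 35 days apart.
Specifically, the 1st Saturday of each month.
1st Saturday of December 2011: 2011-12-03.
January 2012 — 1st Saturday is 2012-01-07.
February 2012 — 1st Saturday is 2012-02-04.
March 2012 — 1st Saturday is 2012-03-03.
April 2012 — 1st Saturday is 2012-04-07.
May 2012 — 1st Saturday is 2012-05-05.
June 2012 — 1st Saturday is 2012-06-02.

2012-06-02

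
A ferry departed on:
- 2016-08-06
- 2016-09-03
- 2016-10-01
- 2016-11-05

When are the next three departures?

These are Saturdays at 28- or 35-day spacing (28, 28, 35).
The pattern: 1st Saturday of the month.
1st Saturday of December 2016: 2016-12-03.
1st Saturday of January 2017: 2017-01-07.
1st Saturday of February 2017: 2017-02-04.

2016-12-03, 2017-01-07, 2017-02-04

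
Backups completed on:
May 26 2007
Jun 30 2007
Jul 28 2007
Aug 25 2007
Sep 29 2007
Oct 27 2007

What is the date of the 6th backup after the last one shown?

These are Saturdays with 35, 28, 28, 35, 28-day gaps.
Each is the final Saturday of its month — Jun 30 2007 is past the 28th, so '4th Saturday' doesn't fit.
November 2007 ends with Saturday Nov 24 2007.
Last Saturday of December 2007: Dec 29 2007.
January 2008 ends with Saturday Jan 26 2008.
February 2008 ends with Saturday Feb 23 2008.
March 2008 ends with Saturday Mar 29 2008.
Last Saturday of April 2008: Apr 26 2008.

Apr 26 2008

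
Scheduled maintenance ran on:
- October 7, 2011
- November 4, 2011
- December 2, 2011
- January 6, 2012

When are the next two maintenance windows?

Gaps: 28, 28, 35 days — a mix of 28 and 35. Every date is a Friday.
Each is the 1st Friday of its month.
1st Friday of February 2012: February 3, 2012.
March 2012 — 1st Friday is March 2, 2012.

February 3, 2012; March 2, 2012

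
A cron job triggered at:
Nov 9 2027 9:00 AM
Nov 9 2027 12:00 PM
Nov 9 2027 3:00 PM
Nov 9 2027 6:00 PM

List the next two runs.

Nov 9 2027 9:00 PM, Nov 10 2027 12:00 AM

Spacing: 3, 3, 3 h — constant 3 h.
Nov 9 2027 6:00 PM + 3 h = Nov 9 2027 9:00 PM.
Nov 9 2027 9:00 PM + 3 h = Nov 10 2027 12:00 AM.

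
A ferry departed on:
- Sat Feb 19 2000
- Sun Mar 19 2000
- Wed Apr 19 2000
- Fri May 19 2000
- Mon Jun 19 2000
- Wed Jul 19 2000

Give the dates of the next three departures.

Sat Aug 19 2000, Tue Sep 19 2000, Thu Oct 19 2000

Each date is the 19th; the gaps (29, 31, 30, 31, 30) track the month lengths.
The rule is the 19th of each month.
August 2000: Sat Aug 19 2000.
Next: September 2000 → Tue Sep 19 2000.
Next: October 2000 → Thu Oct 19 2000.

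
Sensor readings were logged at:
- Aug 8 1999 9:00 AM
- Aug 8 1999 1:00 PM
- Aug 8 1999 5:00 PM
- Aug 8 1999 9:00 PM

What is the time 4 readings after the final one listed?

Spacing: 4, 4, 4 h — constant 4 h.
Aug 8 1999 9:00 PM + 4 h = Aug 9 1999 1:00 AM.
Aug 9 1999 1:00 AM + 4 h = Aug 9 1999 5:00 AM.
Aug 9 1999 5:00 AM + 4 h = Aug 9 1999 9:00 AM.
Aug 9 1999 9:00 AM + 4 h = Aug 9 1999 1:00 PM.

Aug 9 1999 1:00 PM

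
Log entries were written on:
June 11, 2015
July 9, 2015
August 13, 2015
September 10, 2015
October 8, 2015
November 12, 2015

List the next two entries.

December 10, 2015; January 14, 2016

These are Thursdays at 28- or 35-day spacing (28, 35, 28, 28, 35).
The pattern: 2nd Thursday of the month.
2nd Thursday of December 2015: December 10, 2015.
2nd Thursday of January 2016: January 14, 2016.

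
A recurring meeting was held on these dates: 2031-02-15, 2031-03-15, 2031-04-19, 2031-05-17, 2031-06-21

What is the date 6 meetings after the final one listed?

These are Saturdays at 28- or 35-day spacing (28, 35, 28, 35).
The pattern: 3rd Saturday of the month.
3rd Saturday of July 2031: 2031-07-19.
August 2031 — 3rd Saturday is 2031-08-16.
3rd Saturday of September 2031: 2031-09-20.
3rd Saturday of October 2031: 2031-10-18.
3rd Saturday of November 2031: 2031-11-15.
3rd Saturday of December 2031: 2031-12-20.

2031-12-20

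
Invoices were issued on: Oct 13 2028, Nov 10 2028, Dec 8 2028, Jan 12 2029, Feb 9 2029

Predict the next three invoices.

Mar 9 2029, Apr 13 2029, May 11 2029

All dates are Fridays, 28, 28, 35, 28 days apart.
Specifically, the 2nd Friday of each month.
March 2029 — 2nd Friday is Mar 9 2029.
April 2029 — 2nd Friday is Apr 13 2029.
May 2029 — 2nd Friday is May 11 2029.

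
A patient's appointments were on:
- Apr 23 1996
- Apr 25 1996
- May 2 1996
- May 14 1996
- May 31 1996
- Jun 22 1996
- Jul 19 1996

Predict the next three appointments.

Aug 20 1996, Sep 26 1996, Nov 7 1996

Intervals are 2, 7, 12, 17, 22, 27 days — an arithmetic progression with common difference 5.
Next gap: 32 days. Jul 19 1996 + 32 days = Aug 20 1996.
Next gap: 37 days. Aug 20 1996 + 37 days = Sep 26 1996.
Next gap: 42 days. Sep 26 1996 + 42 days = Nov 7 1996.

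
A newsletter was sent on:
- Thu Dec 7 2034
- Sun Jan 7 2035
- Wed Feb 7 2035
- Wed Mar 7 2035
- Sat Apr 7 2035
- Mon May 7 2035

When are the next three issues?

The day-of-month is always 7 (31, 31, 28, 31, 30 days between events).
So this recurs on the 7th of each month.
Next: June 2035 → Thu Jun 7 2035.
July 2035: Sat Jul 7 2035.
August 2035: Tue Aug 7 2035.

Thu Jun 7 2035, Sat Jul 7 2035, Tue Aug 7 2035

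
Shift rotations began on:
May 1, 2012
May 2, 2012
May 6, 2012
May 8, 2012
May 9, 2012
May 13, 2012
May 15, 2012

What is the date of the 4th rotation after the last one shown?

The gap pattern 1, 4, 2, 1, 4, 2 repeats every 3 events.
These are the Tuesdays, Wednesdays and Sundays of each week.
The following Wednesday is May 16, 2012.
The following Sunday is May 20, 2012.
The following Tuesday is May 22, 2012.
The following Wednesday is May 23, 2012.

May 23, 2012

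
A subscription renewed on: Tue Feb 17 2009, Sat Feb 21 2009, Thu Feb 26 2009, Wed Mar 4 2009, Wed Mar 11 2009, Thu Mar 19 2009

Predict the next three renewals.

Sat Mar 28 2009, Tue Apr 7 2009, Sat Apr 18 2009

Intervals are 4, 5, 6, 7, 8 days — an arithmetic progression with common difference 1.
Next gap: 9 days. Thu Mar 19 2009 + 9 days = Sat Mar 28 2009.
Next gap: 10 days. Sat Mar 28 2009 + 10 days = Tue Apr 7 2009.
Next gap: 11 days. Tue Apr 7 2009 + 11 days = Sat Apr 18 2009.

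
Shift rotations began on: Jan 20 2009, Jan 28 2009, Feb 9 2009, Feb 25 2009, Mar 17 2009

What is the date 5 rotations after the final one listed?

Aug 24 2009

The spacing grows by 4 each time: 8, 12, 16, 20 days.
Next gap: 24 days. Mar 17 2009 + 24 days = Apr 10 2009.
Next gap: 28 days. Apr 10 2009 + 28 days = May 8 2009.
Next gap: 32 days. May 8 2009 + 32 days = Jun 9 2009.
Next gap: 36 days. Jun 9 2009 + 36 days = Jul 15 2009.
Next gap: 40 days. Jul 15 2009 + 40 days = Aug 24 2009.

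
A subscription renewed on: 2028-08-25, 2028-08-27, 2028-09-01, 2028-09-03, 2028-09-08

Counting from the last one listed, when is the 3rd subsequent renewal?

2028-09-17

The gap pattern 2, 5, 2, 5 repeats every 2 events.
These are the Fridays and Sundays of each week.
The following Sunday is 2028-09-10.
The following Friday is 2028-09-15.
The following Sunday is 2028-09-17.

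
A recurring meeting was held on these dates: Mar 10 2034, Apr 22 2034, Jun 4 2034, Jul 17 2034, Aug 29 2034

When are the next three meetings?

Oct 11 2034, Nov 23 2034, Jan 5 2035

Gaps between consecutive events: 43, 43, 43, 43 days — a constant 43-day interval.
Aug 29 2034 + 43 days = Oct 11 2034.
Oct 11 2034 + 43 days = Nov 23 2034.
Nov 23 2034 + 43 days = Jan 5 2035.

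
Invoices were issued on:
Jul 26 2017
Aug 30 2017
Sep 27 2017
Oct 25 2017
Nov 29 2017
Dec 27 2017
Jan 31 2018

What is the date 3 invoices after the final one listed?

Apr 25 2018

These are Wednesdays with 35, 28, 28, 35, 28, 35-day gaps.
Each is the final Wednesday of its month — Aug 30 2017 is past the 28th, so '4th Wednesday' doesn't fit.
February 2018 ends with Wednesday Feb 28 2018.
Last Wednesday of March 2018: Mar 28 2018.
April 2018 ends with Wednesday Apr 25 2018.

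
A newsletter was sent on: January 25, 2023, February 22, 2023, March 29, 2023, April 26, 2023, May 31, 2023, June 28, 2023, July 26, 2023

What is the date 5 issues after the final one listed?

These are Wednesdays with 28, 35, 28, 35, 28, 28-day gaps.
Each is the final Wednesday of its month — March 29, 2023 is past the 28th, so '4th Wednesday' doesn't fit.
Last Wednesday of August 2023: August 30, 2023.
September 2023 ends with Wednesday September 27, 2023.
October 2023 ends with Wednesday October 25, 2023.
November 2023 ends with Wednesday November 29, 2023.
December 2023 ends with Wednesday December 27, 2023.

December 27, 2023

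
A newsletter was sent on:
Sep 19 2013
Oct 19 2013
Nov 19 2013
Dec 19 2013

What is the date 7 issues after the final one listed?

Gaps: 30, 31, 30 days — not constant. Every event is on the 19th of the month.
Pattern: the 19th of each month.
Next: January 2014 → Jan 19 2014.
Next: February 2014 → Feb 19 2014.
Next: March 2014 → Mar 19 2014.
Next: April 2014 → Apr 19 2014.
Next: May 2014 → May 19 2014.
June 2014: Jun 19 2014.
July 2014: Jul 19 2014.

Jul 19 2014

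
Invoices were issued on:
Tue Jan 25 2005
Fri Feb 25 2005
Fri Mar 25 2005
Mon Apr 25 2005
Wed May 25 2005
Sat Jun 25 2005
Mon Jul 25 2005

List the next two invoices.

The day-of-month is always 25 (31, 28, 31, 30, 31, 30 days between events).
So this recurs on the 25th of each month.
Next: August 2005 → Thu Aug 25 2005.
Next: September 2005 → Sun Sep 25 2005.

Thu Aug 25 2005, Sun Sep 25 2005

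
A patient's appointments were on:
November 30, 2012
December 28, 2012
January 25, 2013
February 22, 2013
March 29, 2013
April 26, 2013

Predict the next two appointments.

These are Fridays with 28, 28, 28, 35, 28-day gaps.
Each is the final Friday of its month — November 30, 2012 is past the 28th, so '4th Friday' doesn't fit.
Last Friday of May 2013: May 31, 2013.
Last Friday of June 2013: June 28, 2013.

May 31, 2013; June 28, 2013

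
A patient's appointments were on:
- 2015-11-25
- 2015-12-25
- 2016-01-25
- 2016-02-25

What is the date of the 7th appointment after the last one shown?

2016-09-25

Each date is the 25th; the gaps (30, 31, 31) track the month lengths.
The rule is the 25th of each month.
Next: March 2016 → 2016-03-25.
April 2016: 2016-04-25.
May 2016: 2016-05-25.
Next: June 2016 → 2016-06-25.
July 2016: 2016-07-25.
August 2016: 2016-08-25.
Next: September 2016 → 2016-09-25.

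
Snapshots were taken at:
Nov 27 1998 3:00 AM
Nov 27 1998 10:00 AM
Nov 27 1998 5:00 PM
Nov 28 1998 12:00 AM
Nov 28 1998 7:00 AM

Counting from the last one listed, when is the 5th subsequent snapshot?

Nov 29 1998 6:00 PM

Gaps: 7, 7, 7, 7 hours — each event is 7 hours after the previous one.
Nov 28 1998 7:00 AM + 7 h = Nov 28 1998 2:00 PM.
Nov 28 1998 2:00 PM + 7 h = Nov 28 1998 9:00 PM.
Nov 28 1998 9:00 PM + 7 h = Nov 29 1998 4:00 AM.
Nov 29 1998 4:00 AM + 7 h = Nov 29 1998 11:00 AM.
Nov 29 1998 11:00 AM + 7 h = Nov 29 1998 6:00 PM.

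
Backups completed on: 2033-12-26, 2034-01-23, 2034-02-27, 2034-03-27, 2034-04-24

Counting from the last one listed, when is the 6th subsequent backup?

These are Mondays at 28- or 35-day spacing (28, 35, 28, 28).
The pattern: 4th Monday of the month.
May 2034 — 4th Monday is 2034-05-22.
4th Monday of June 2034: 2034-06-26.
4th Monday of July 2034: 2034-07-24.
August 2034 — 4th Monday is 2034-08-28.
September 2034 — 4th Monday is 2034-09-25.
October 2034 — 4th Monday is 2034-10-23.

2034-10-23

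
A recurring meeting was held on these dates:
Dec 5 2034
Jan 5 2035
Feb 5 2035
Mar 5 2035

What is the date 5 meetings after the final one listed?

Each date is the 5th; the gaps (31, 31, 28) track the month lengths.
The rule is the 5th of each month.
April 2035: Apr 5 2035.
May 2035: May 5 2035.
Next: June 2035 → Jun 5 2035.
Next: July 2035 → Jul 5 2035.
Next: August 2035 → Aug 5 2035.

Aug 5 2035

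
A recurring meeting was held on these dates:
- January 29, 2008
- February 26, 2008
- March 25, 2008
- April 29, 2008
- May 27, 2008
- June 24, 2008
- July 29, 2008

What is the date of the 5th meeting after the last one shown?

December 30, 2008

All Tuesdays; the gaps (28, 28, 35, 28, 28, 35) vary with month length.
This is the last Tuesday of each month.
August 2008 ends with Tuesday August 26, 2008.
September 2008 ends with Tuesday September 30, 2008.
Last Tuesday of October 2008: October 28, 2008.
November 2008 ends with Tuesday November 25, 2008.
Last Tuesday of December 2008: December 30, 2008.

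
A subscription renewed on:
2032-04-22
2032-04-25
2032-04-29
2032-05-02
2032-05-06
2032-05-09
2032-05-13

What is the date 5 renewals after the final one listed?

2032-05-30

The gap pattern 3, 4, 3, 4, 3, 4 repeats every 2 events.
These are the Thursdays and Sundays of each week.
The following Sunday is 2032-05-16.
Next Thursday: 2032-05-20.
The following Sunday is 2032-05-23.
The following Thursday is 2032-05-27.
Next Sunday: 2032-05-30.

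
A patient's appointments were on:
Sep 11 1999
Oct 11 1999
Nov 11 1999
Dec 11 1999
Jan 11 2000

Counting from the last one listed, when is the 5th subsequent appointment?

Jun 11 2000

Each date is the 11th; the gaps (30, 31, 30, 31) track the month lengths.
The rule is the 11th of each month.
February 2000: Feb 11 2000.
Next: March 2000 → Mar 11 2000.
April 2000: Apr 11 2000.
Next: May 2000 → May 11 2000.
Next: June 2000 → Jun 11 2000.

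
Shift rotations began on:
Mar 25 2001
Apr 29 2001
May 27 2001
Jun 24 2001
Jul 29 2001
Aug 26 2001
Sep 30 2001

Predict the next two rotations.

Oct 28 2001, Nov 25 2001

Every date is a Sunday; gaps 35, 28, 28, 35, 28, 35 days.
Each is the last Sunday of its month (at least one falls on the 29th or later, ruling out '4th Sunday').
October 2001 ends with Sunday Oct 28 2001.
Last Sunday of November 2001: Nov 25 2001.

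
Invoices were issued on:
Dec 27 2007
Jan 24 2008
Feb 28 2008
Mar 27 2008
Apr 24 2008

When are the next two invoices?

These are Thursdays at 28- or 35-day spacing (28, 35, 28, 28).
The pattern: 4th Thursday of the month.
4th Thursday of May 2008: May 22 2008.
4th Thursday of June 2008: Jun 26 2008.

May 22 2008, Jun 26 2008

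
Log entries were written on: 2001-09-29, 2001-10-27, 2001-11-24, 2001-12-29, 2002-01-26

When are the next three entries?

All Saturdays; the gaps (28, 28, 35, 28) vary with month length.
This is the last Saturday of each month.
Last Saturday of February 2002: 2002-02-23.
March 2002 ends with Saturday 2002-03-30.
April 2002 ends with Saturday 2002-04-27.

2002-02-23, 2002-03-30, 2002-04-27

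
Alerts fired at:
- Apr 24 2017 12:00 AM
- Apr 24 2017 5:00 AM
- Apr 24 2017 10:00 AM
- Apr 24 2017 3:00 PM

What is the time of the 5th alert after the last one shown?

Apr 25 2017 4:00 PM

Spacing: 5, 5, 5 h — constant 5 h.
Apr 24 2017 3:00 PM + 5 h = Apr 24 2017 8:00 PM.
Apr 24 2017 8:00 PM + 5 h = Apr 25 2017 1:00 AM.
Apr 25 2017 1:00 AM + 5 h = Apr 25 2017 6:00 AM.
Apr 25 2017 6:00 AM + 5 h = Apr 25 2017 11:00 AM.
Apr 25 2017 11:00 AM + 5 h = Apr 25 2017 4:00 PM.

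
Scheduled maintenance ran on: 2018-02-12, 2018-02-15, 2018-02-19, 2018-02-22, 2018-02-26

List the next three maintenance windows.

2018-03-01, 2018-03-05, 2018-03-08

The gap pattern 3, 4, 3, 4 repeats every 2 events.
These are the Mondays and Thursdays of each week.
Next Thursday: 2018-03-01.
Next Monday: 2018-03-05.
Next Thursday: 2018-03-08.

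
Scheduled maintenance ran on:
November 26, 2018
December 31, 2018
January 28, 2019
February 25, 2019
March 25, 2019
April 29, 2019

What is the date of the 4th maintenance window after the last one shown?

These are Mondays with 35, 28, 28, 28, 35-day gaps.
Each is the final Monday of its month — December 31, 2018 is past the 28th, so '4th Monday' doesn't fit.
May 2019 ends with Monday May 27, 2019.
Last Monday of June 2019: June 24, 2019.
Last Monday of July 2019: July 29, 2019.
August 2019 ends with Monday August 26, 2019.

August 26, 2019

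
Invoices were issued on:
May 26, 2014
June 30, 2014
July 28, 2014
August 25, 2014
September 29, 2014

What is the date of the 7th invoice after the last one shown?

April 27, 2015

All Mondays; the gaps (35, 28, 28, 35) vary with month length.
This is the last Monday of each month.
October 2014 ends with Monday October 27, 2014.
November 2014 ends with Monday November 24, 2014.
December 2014 ends with Monday December 29, 2014.
Last Monday of January 2015: January 26, 2015.
Last Monday of February 2015: February 23, 2015.
Last Monday of March 2015: March 30, 2015.
Last Monday of April 2015: April 27, 2015.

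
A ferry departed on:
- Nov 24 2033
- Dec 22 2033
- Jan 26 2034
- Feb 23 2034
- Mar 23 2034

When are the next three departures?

Gaps: 28, 35, 28, 28 days — a mix of 28 and 35. Every date is a Thursday.
Each is the 4th Thursday of its month.
April 2034 — 4th Thursday is Apr 27 2034.
4th Thursday of May 2034: May 25 2034.
June 2034 — 4th Thursday is Jun 22 2034.

Apr 27 2034, May 25 2034, Jun 22 2034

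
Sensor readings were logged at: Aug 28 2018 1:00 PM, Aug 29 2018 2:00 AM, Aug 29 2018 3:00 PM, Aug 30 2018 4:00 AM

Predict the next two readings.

Aug 30 2018 5:00 PM, Aug 31 2018 6:00 AM

Spacing: 13, 13, 13 h — constant 13 h.
Aug 30 2018 4:00 AM + 13 h = Aug 30 2018 5:00 PM.
Aug 30 2018 5:00 PM + 13 h = Aug 31 2018 6:00 AM.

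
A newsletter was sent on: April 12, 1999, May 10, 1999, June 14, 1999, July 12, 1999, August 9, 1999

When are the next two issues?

Gaps: 28, 35, 28, 28 days — a mix of 28 and 35. Every date is a Monday.
Each is the 2nd Monday of its month.
September 1999 — 2nd Monday is September 13, 1999.
2nd Monday of October 1999: October 11, 1999.

September 13, 1999; October 11, 1999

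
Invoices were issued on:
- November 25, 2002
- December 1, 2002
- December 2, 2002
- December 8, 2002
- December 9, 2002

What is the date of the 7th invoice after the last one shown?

January 5, 2003

Gaps: 6, 1, 6, 1 days — not constant, but cyclic with period 2.
The events fall on every Monday and Sunday.
Next Sunday: December 15, 2002.
The following Monday is December 16, 2002.
Next Sunday: December 22, 2002.
The following Monday is December 23, 2002.
Next Sunday: December 29, 2002.
The following Monday is December 30, 2002.
The following Sunday is January 5, 2003.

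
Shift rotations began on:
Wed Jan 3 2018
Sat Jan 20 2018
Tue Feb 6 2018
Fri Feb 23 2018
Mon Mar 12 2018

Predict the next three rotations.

Thu Mar 29 2018, Sun Apr 15 2018, Wed May 2 2018

The spacing is 17, 17, 17, 17 days — always 17 days.
Mon Mar 12 2018 + 17 days = Thu Mar 29 2018.
Thu Mar 29 2018 + 17 days = Sun Apr 15 2018.
Sun Apr 15 2018 + 17 days = Wed May 2 2018.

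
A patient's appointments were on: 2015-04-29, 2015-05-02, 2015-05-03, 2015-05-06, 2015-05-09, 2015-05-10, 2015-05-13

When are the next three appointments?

Gaps: 3, 1, 3, 3, 1, 3 days — not constant, but cyclic with period 3.
The events fall on every Wednesday, Saturday and Sunday.
The following Saturday is 2015-05-16.
The following Sunday is 2015-05-17.
Next Wednesday: 2015-05-20.

2015-05-16, 2015-05-17, 2015-05-20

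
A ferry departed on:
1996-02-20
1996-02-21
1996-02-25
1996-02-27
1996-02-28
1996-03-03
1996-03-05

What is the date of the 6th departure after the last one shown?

The gap pattern 1, 4, 2, 1, 4, 2 repeats every 3 events.
These are the Tuesdays, Wednesdays and Sundays of each week.
The following Wednesday is 1996-03-06.
Next Sunday: 1996-03-10.
Next Tuesday: 1996-03-12.
Next Wednesday: 1996-03-13.
The following Sunday is 1996-03-17.
Next Tuesday: 1996-03-19.

1996-03-19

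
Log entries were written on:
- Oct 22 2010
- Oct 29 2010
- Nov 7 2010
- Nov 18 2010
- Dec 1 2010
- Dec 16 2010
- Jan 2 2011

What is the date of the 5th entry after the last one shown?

Apr 27 2011

The spacing grows by 2 each time: 7, 9, 11, 13, 15, 17 days.
Next gap: 19 days. Jan 2 2011 + 19 days = Jan 21 2011.
Next gap: 21 days. Jan 21 2011 + 21 days = Feb 11 2011.
Next gap: 23 days. Feb 11 2011 + 23 days = Mar 6 2011.
Next gap: 25 days. Mar 6 2011 + 25 days = Mar 31 2011.
Next gap: 27 days. Mar 31 2011 + 27 days = Apr 27 2011.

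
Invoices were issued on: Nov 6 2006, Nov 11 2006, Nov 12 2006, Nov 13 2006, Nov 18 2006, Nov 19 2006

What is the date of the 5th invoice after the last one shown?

Dec 2 2006

The gap pattern 5, 1, 1, 5, 1 repeats every 3 events.
These are the Mondays, Saturdays and Sundays of each week.
The following Monday is Nov 20 2006.
Next Saturday: Nov 25 2006.
Next Sunday: Nov 26 2006.
The following Monday is Nov 27 2006.
The following Saturday is Dec 2 2006.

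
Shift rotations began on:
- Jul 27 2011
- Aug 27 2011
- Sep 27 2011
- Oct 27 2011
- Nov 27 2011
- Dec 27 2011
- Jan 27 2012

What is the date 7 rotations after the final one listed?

Aug 27 2012

Each date is the 27th; the gaps (31, 31, 30, 31, 30, 31) track the month lengths.
The rule is the 27th of each month.
Next: February 2012 → Feb 27 2012.
Next: March 2012 → Mar 27 2012.
April 2012: Apr 27 2012.
Next: May 2012 → May 27 2012.
June 2012: Jun 27 2012.
Next: July 2012 → Jul 27 2012.
Next: August 2012 → Aug 27 2012.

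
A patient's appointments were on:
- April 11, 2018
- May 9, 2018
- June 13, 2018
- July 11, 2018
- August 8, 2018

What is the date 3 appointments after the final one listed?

November 14, 2018

All dates are Wednesdays, 28, 35, 28, 28 days apart.
Specifically, the 2nd Wednesday of each month.
2nd Wednesday of September 2018: September 12, 2018.
2nd Wednesday of October 2018: October 10, 2018.
2nd Wednesday of November 2018: November 14, 2018.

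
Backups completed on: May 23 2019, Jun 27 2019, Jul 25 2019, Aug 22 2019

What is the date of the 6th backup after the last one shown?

Feb 27 2020

These are Thursdays at 28- or 35-day spacing (35, 28, 28).
The pattern: 4th Thursday of the month.
September 2019 — 4th Thursday is Sep 26 2019.
October 2019 — 4th Thursday is Oct 24 2019.
4th Thursday of November 2019: Nov 28 2019.
December 2019 — 4th Thursday is Dec 26 2019.
January 2020 — 4th Thursday is Jan 23 2020.
February 2020 — 4th Thursday is Feb 27 2020.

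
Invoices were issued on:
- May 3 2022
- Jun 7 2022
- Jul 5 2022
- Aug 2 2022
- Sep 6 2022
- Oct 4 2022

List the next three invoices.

Nov 1 2022, Dec 6 2022, Jan 3 2023

All dates are Tuesdays, 35, 28, 28, 35, 28 days apart.
Specifically, the 1st Tuesday of each month.
1st Tuesday of November 2022: Nov 1 2022.
December 2022 — 1st Tuesday is Dec 6 2022.
1st Tuesday of January 2023: Jan 3 2023.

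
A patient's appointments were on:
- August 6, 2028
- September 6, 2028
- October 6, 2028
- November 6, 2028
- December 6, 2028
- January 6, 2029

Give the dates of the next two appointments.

February 6, 2029; March 6, 2029

The day-of-month is always 6 (31, 30, 31, 30, 31 days between events).
So this recurs on the 6th of each month.
February 2029: February 6, 2029.
March 2029: March 6, 2029.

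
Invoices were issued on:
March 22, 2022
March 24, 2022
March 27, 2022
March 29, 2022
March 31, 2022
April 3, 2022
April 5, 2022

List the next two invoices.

April 7, 2022; April 10, 2022

The gap pattern 2, 3, 2, 2, 3, 2 repeats every 3 events.
These are the Tuesdays, Thursdays and Sundays of each week.
The following Thursday is April 7, 2022.
Next Sunday: April 10, 2022.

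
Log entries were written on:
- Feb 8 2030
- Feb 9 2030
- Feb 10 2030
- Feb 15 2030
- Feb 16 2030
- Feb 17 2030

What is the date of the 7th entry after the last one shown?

Every event lands on a Friday or Saturday or Sunday (gaps cycle 1, 1, 5, 1, 1).
So the schedule is: every Friday, Saturday and Sunday.
The following Friday is Feb 22 2030.
Next Saturday: Feb 23 2030.
Next Sunday: Feb 24 2030.
Next Friday: Mar 1 2030.
Next Saturday: Mar 2 2030.
The following Sunday is Mar 3 2030.
The following Friday is Mar 8 2030.

Mar 8 2030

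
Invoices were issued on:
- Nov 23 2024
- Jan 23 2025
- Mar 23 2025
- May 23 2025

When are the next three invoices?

Jul 23 2025, Sep 23 2025, Nov 23 2025

Gaps: 61, 59, 61 days — not constant. Every event is on the 23rd of the month.
Pattern: the 23rd of every 2 months.
Next: July 2025 → Jul 23 2025.
Next: September 2025 → Sep 23 2025.
Next: November 2025 → Nov 23 2025.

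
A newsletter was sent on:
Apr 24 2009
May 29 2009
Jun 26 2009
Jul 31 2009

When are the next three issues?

All Fridays; the gaps (35, 28, 35) vary with month length.
This is the last Friday of each month.
August 2009 ends with Friday Aug 28 2009.
September 2009 ends with Friday Sep 25 2009.
October 2009 ends with Friday Oct 30 2009.

Aug 28 2009, Sep 25 2009, Oct 30 2009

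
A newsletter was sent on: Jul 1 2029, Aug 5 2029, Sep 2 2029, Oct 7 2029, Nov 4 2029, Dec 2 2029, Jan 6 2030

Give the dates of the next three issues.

Feb 3 2030, Mar 3 2030, Apr 7 2030

Gaps: 35, 28, 35, 28, 28, 35 days — a mix of 28 and 35. Every date is a Sunday.
Each is the 1st Sunday of its month.
February 2030 — 1st Sunday is Feb 3 2030.
March 2030 — 1st Sunday is Mar 3 2030.
1st Sunday of April 2030: Apr 7 2030.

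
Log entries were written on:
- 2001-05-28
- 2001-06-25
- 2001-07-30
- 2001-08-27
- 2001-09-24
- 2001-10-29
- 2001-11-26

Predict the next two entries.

2001-12-31, 2002-01-28

These are Mondays with 28, 35, 28, 28, 35, 28-day gaps.
Each is the final Monday of its month — 2001-07-30 is past the 28th, so '4th Monday' doesn't fit.
Last Monday of December 2001: 2001-12-31.
Last Monday of January 2002: 2002-01-28.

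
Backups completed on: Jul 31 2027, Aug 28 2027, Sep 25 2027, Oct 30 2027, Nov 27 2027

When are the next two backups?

Dec 25 2027, Jan 29 2028

All Saturdays; the gaps (28, 28, 35, 28) vary with month length.
This is the last Saturday of each month.
Last Saturday of December 2027: Dec 25 2027.
Last Saturday of January 2028: Jan 29 2028.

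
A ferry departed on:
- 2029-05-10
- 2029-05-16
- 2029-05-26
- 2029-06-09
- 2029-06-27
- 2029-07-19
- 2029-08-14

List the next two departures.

Intervals are 6, 10, 14, 18, 22, 26 days — an arithmetic progression with common difference 4.
Next gap: 30 days. 2029-08-14 + 30 days = 2029-09-13.
Next gap: 34 days. 2029-09-13 + 34 days = 2029-10-17.

2029-09-13, 2029-10-17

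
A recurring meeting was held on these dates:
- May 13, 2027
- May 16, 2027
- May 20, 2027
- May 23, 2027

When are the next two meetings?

May 27, 2027; May 30, 2027

The gap pattern 3, 4, 3 repeats every 2 events.
These are the Thursdays and Sundays of each week.
Next Thursday: May 27, 2027.
Next Sunday: May 30, 2027.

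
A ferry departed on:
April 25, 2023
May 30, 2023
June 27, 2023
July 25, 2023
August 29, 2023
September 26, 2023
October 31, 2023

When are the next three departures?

November 28, 2023; December 26, 2023; January 30, 2024

These are Tuesdays with 35, 28, 28, 35, 28, 35-day gaps.
Each is the final Tuesday of its month — May 30, 2023 is past the 28th, so '4th Tuesday' doesn't fit.
Last Tuesday of November 2023: November 28, 2023.
December 2023 ends with Tuesday December 26, 2023.
Last Tuesday of January 2024: January 30, 2024.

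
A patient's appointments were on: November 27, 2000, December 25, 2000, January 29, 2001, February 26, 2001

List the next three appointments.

March 26, 2001; April 30, 2001; May 28, 2001

All Mondays; the gaps (28, 35, 28) vary with month length.
This is the last Monday of each month.
March 2001 ends with Monday March 26, 2001.
Last Monday of April 2001: April 30, 2001.
Last Monday of May 2001: May 28, 2001.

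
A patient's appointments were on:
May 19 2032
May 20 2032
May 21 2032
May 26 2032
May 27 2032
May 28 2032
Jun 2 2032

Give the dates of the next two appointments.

Jun 3 2032, Jun 4 2032

The gap pattern 1, 1, 5, 1, 1, 5 repeats every 3 events.
These are the Wednesdays, Thursdays and Fridays of each week.
The following Thursday is Jun 3 2032.
The following Friday is Jun 4 2032.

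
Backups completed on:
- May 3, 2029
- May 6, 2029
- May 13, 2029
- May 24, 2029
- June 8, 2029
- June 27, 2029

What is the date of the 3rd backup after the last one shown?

The spacing grows by 4 each time: 3, 7, 11, 15, 19 days.
Next gap: 23 days. June 27, 2029 + 23 days = July 20, 2029.
Next gap: 27 days. July 20, 2029 + 27 days = August 16, 2029.
Next gap: 31 days. August 16, 2029 + 31 days = September 16, 2029.

September 16, 2029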